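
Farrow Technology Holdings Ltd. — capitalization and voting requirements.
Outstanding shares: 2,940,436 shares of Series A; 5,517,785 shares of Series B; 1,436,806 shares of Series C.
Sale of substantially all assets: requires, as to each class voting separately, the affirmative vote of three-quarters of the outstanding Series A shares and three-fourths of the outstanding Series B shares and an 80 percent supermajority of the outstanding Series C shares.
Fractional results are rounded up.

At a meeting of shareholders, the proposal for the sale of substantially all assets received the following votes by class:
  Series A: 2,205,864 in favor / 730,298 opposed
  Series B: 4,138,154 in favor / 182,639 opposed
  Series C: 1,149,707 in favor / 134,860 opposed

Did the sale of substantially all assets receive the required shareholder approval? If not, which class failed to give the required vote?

Series A: 3/4 of 2940436 = 2205327; 2,205,327 required, 2,205,864 in favor — approved.
Series B: 3/4 of 5517785 = 4138338.75, rounded up to 4138339; 4,138,339 required, 4,138,154 in favor — not approved.
Series C: 4/5 of 1436806 = 1149444.80, rounded up to 1149445; 1,149,445 required, 1,149,707 in favor — approved.

Not approved — the Series B shares did not give the required vote.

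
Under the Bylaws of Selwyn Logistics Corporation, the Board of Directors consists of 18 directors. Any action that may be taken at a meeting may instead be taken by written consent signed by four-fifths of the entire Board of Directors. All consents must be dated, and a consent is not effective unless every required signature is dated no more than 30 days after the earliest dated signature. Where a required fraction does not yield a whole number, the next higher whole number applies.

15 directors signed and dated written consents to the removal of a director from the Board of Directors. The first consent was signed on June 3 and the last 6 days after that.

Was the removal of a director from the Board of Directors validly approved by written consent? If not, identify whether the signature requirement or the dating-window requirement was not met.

Signatures required: four-fifths of 18 — 4/5 of 18 = 14.40, rounded up to 15, so 15 needed; 15 signed. Sufficient.
Dating window: the latest signature is 6 days after the earliest; the limit is 30 days. Within the window.

Effective — both the signature and dating-window requirements are satisfied.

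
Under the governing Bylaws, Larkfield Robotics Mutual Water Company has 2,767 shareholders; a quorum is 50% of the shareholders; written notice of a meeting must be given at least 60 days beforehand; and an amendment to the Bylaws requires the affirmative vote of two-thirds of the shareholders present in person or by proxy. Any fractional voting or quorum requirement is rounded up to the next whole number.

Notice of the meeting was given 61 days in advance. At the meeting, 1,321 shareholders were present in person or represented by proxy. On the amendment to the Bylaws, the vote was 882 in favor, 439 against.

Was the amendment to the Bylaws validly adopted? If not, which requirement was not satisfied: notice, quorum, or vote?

Invalid — quorum requirement not satisfied.

Notice: 61 days given; 60 required. Satisfied.
Quorum: 50% of 2,767 = 1,383.50, rounded up to 1,384; 1,321 present. Not satisfied.
Vote: requires two-thirds of those present (1,321); 2/3 of 1321 = 880.67, rounded up to 881, so 881 needed; 882 in favor. Satisfied.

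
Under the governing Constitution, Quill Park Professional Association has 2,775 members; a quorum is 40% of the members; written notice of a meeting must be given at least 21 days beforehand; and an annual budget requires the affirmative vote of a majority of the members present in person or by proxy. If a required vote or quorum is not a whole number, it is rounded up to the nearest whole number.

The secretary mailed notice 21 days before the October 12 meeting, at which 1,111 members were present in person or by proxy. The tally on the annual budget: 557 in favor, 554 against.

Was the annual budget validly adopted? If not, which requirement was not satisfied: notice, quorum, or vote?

Notice: 21 days given; 21 required. Satisfied.
Quorum: 40% of 2,775 = 1,110; 1,111 present. Satisfied.
Vote: requires a majority of those present (1,111); a majority of 1111 is 556, so 556 needed; 557 in favor. Satisfied.

Valid — all requirements satisfied.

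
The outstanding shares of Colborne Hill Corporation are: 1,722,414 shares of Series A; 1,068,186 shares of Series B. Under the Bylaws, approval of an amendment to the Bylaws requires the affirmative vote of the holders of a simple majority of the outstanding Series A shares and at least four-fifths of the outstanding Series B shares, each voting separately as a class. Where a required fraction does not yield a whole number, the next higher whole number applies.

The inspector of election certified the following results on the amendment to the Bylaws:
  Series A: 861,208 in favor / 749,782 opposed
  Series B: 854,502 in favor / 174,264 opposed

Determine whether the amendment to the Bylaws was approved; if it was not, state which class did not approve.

Series A: a majority of 1722414 is 861208; 861,208 required, 861,208 in favor — approved.
Series B: 4/5 of 1068186 = 854548.80, rounded up to 854549; 854,549 required, 854,502 in favor — not approved.

Not approved — the Series B shares did not give the required vote.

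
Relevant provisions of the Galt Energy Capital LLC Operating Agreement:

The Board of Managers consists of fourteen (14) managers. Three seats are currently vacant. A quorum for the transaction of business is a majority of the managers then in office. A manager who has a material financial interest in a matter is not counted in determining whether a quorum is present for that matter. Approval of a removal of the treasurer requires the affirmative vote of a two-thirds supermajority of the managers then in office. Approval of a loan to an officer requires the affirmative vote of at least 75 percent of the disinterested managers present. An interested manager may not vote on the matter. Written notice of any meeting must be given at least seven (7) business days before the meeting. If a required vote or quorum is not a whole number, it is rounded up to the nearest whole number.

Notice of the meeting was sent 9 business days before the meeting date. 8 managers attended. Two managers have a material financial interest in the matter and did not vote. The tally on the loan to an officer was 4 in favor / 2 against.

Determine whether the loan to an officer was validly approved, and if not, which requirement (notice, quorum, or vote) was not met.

Invalid — vote requirement not satisfied.

Notice: 9 business days given; 7 required (9 ≥ 7). Satisfied.
Quorum: 8 present, but the 2 interested managers do not count, leaving 6. Quorum is 6. Satisfied.
Vote: the loan to an officer requires three-fourths of the disinterested managers present (8 − 2 = 6). 3/4 of 6 = 4.50, rounded up to 5, so 5 affirmative votes are needed; 4 voted in favor. Not satisfied.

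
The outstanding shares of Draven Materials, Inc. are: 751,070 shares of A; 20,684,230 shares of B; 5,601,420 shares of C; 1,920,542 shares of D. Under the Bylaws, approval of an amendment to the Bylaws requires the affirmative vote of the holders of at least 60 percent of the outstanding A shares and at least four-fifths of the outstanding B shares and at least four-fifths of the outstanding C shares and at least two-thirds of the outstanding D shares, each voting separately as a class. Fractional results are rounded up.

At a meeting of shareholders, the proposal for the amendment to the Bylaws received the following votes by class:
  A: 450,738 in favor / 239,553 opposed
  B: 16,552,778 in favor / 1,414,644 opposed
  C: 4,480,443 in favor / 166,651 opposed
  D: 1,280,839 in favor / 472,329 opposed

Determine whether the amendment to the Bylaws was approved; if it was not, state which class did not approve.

Not approved — the C shares did not give the required vote.

A: 3/5 of 751070 = 450642; 450,642 required, 450,738 in favor — approved.
B: 4/5 of 20684230 = 16547384; 16,547,384 required, 16,552,778 in favor — approved.
C: 4/5 of 5601420 = 4481136; 4,481,136 required, 4,480,443 in favor — not approved.
D: 2/3 of 1920542 = 1280361.33, rounded up to 1280362; 1,280,362 required, 1,280,839 in favor — approved.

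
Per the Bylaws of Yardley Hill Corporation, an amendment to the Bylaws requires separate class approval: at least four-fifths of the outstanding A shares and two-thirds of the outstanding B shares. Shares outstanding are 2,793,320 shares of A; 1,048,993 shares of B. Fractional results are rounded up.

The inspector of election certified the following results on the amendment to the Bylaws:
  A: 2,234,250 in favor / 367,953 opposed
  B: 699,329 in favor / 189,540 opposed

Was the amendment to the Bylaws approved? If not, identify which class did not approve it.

Not approved — the A shares did not give the required vote.

A: 4/5 of 2793320 = 2234656; 2,234,656 required, 2,234,250 in favor — not approved.
B: 2/3 of 1048993 = 699328.67, rounded up to 699329; 699,329 required, 699,329 in favor — approved.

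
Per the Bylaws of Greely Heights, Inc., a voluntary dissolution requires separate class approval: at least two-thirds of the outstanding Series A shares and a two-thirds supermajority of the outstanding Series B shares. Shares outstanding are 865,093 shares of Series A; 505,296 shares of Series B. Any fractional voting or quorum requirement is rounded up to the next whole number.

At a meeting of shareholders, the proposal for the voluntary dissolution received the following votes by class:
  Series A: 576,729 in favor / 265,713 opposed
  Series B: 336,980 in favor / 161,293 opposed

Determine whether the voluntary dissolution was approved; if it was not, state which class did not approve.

Series A: 2/3 of 865093 = 576728.67, rounded up to 576729; 576,729 required, 576,729 in favor — approved.
Series B: 2/3 of 505296 = 336864; 336,864 required, 336,980 in favor — approved.

Approved — every class gave the required vote.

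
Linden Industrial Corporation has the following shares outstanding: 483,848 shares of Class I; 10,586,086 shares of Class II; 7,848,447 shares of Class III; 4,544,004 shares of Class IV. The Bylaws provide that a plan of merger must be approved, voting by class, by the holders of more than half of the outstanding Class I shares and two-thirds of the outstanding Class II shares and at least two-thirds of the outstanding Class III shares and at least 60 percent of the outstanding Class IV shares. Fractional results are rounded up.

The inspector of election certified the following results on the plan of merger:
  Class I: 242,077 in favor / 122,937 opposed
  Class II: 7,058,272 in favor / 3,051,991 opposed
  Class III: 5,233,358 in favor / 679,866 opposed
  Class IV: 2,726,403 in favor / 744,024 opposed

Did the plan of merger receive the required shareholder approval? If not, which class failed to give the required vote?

Class I: a majority of 483848 is 241925; 241,925 required, 242,077 in favor — approved.
Class II: 2/3 of 10586086 = 7057390.67, rounded up to 7057391; 7,057,391 required, 7,058,272 in favor — approved.
Class III: 2/3 of 7848447 = 5232298; 5,232,298 required, 5,233,358 in favor — approved.
Class IV: 3/5 of 4544004 = 2726402.40, rounded up to 2726403; 2,726,403 required, 2,726,403 in favor — approved.

Approved — every class gave the required vote.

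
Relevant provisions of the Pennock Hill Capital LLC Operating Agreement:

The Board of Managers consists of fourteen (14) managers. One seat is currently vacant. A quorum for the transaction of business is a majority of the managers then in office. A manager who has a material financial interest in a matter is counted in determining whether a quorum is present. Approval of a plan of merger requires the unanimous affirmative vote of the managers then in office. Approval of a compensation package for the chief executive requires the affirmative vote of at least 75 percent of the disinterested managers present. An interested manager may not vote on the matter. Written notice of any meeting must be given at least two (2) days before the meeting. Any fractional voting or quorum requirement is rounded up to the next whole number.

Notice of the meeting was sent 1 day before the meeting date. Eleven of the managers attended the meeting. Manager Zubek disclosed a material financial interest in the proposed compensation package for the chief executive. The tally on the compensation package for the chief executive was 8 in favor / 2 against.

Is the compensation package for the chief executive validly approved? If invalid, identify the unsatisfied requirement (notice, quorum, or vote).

Notice: 1 day given; 2 required (1 < 2). Not satisfied.
Quorum: 11 present (interested managers count toward quorum); quorum is 7. Satisfied.
Vote: the compensation package for the chief executive requires three-fourths of the disinterested managers present (11 − 1 = 10). 3/4 of 10 = 7.50, rounded up to 8, so 8 affirmative votes are needed; 8 voted in favor. Satisfied.

Invalid — notice requirement not satisfied.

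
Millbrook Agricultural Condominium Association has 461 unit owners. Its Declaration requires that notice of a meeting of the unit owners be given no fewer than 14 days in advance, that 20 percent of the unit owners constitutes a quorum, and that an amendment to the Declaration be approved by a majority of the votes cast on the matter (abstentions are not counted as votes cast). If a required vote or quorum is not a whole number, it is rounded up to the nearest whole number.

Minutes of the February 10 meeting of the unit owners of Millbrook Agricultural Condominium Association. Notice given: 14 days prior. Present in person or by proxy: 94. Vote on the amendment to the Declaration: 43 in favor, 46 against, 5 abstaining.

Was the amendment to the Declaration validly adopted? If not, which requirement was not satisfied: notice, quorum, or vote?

Notice: 14 days given; 14 required. Satisfied.
Quorum: 20% of 461 = 92.20, rounded up to 93; 94 present. Satisfied.
Vote: requires a majority of the votes cast (94 − 5 abstaining = 89); a majority of 89 is 45, so 45 needed; 43 in favor. Not satisfied.

Invalid — vote requirement not satisfied.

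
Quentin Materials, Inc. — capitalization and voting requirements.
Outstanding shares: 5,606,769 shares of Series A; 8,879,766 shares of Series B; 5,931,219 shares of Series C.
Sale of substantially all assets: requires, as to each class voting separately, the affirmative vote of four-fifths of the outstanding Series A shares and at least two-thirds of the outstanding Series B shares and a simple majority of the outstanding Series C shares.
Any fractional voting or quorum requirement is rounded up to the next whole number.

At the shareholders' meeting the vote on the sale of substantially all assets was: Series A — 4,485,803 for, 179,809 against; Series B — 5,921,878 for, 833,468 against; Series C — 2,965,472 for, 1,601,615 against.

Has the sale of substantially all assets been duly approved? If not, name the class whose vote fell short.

Not approved — the Series C shares did not give the required vote.

Series A: 4/5 of 5606769 = 4485415.20, rounded up to 4485416; 4,485,416 required, 4,485,803 in favor — approved.
Series B: 2/3 of 8879766 = 5919844; 5,919,844 required, 5,921,878 in favor — approved.
Series C: a majority of 5931219 is 2965610; 2,965,610 required, 2,965,472 in favor — not approved.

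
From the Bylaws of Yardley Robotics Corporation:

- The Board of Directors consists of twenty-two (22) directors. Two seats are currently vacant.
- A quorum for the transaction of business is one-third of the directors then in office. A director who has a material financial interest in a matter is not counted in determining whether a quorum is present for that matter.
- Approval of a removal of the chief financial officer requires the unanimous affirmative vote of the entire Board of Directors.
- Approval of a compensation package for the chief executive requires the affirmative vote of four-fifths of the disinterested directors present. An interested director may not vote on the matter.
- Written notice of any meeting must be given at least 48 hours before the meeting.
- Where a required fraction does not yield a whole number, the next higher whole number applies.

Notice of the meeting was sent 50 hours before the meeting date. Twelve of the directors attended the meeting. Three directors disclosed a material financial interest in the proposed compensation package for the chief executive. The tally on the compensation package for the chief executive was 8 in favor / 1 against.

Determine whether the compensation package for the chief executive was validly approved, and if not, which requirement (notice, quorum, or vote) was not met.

Valid — all requirements satisfied.

Notice: 50 hours given; 48 required (50 ≥ 48). Satisfied.
Quorum: 12 present, but the 3 interested directors do not count, leaving 9. Quorum is 7. Satisfied.
Vote: the compensation package for the chief executive requires four-fifths of the disinterested directors present (12 − 3 = 9). 4/5 of 9 = 7.20, rounded up to 8, so 8 affirmative votes are needed; 8 voted in favor. Satisfied.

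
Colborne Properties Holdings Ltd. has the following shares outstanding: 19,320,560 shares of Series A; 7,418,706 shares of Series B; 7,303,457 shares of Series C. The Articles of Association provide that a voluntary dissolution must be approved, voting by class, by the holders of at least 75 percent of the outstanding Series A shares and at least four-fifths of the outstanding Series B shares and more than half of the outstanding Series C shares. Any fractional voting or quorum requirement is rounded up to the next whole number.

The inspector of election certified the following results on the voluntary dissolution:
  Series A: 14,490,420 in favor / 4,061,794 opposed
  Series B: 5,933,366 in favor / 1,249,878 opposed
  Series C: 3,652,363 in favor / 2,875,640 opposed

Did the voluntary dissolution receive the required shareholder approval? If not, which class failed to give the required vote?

Series A: 3/4 of 19320560 = 14490420; 14,490,420 required, 14,490,420 in favor — approved.
Series B: 4/5 of 7418706 = 5934964.80, rounded up to 5934965; 5,934,965 required, 5,933,366 in favor — not approved.
Series C: a majority of 7303457 is 3651729; 3,651,729 required, 3,652,363 in favor — approved.

Not approved — the Series B shares did not give the required vote.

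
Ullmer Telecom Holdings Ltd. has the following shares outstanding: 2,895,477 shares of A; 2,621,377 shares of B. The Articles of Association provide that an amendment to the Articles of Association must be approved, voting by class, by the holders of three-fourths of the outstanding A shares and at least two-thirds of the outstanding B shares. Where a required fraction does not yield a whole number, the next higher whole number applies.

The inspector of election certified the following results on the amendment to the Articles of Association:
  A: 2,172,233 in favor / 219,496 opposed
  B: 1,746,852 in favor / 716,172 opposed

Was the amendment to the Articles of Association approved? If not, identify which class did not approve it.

Not approved — the B shares did not give the required vote.

A: 3/4 of 2895477 = 2171607.75, rounded up to 2171608; 2,171,608 required, 2,172,233 in favor — approved.
B: 2/3 of 2621377 = 1747584.67, rounded up to 1747585; 1,747,585 required, 1,746,852 in favor — not approved.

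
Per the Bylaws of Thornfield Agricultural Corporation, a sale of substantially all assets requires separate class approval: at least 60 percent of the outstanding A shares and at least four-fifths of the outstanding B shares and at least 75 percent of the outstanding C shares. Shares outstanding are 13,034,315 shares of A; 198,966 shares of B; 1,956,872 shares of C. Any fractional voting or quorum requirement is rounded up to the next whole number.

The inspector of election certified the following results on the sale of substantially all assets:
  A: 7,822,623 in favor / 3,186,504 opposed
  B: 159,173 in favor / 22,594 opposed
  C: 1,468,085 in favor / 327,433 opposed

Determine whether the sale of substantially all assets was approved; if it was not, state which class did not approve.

Approved — every class gave the required vote.

A: 3/5 of 13034315 = 7820589; 7,820,589 required, 7,822,623 in favor — approved.
B: 4/5 of 198966 = 159172.80, rounded up to 159173; 159,173 required, 159,173 in favor — approved.
C: 3/4 of 1956872 = 1467654; 1,467,654 required, 1,468,085 in favor — approved.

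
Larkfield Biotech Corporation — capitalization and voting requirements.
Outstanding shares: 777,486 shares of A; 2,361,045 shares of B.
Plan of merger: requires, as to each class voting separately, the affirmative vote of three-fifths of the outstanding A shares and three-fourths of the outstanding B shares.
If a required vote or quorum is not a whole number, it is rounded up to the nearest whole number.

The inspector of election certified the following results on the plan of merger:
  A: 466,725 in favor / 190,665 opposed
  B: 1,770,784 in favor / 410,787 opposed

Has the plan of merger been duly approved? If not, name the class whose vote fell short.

Approved — every class gave the required vote.

A: 3/5 of 777486 = 466491.60, rounded up to 466492; 466,492 required, 466,725 in favor — approved.
B: 3/4 of 2361045 = 1770783.75, rounded up to 1770784; 1,770,784 required, 1,770,784 in favor — approved.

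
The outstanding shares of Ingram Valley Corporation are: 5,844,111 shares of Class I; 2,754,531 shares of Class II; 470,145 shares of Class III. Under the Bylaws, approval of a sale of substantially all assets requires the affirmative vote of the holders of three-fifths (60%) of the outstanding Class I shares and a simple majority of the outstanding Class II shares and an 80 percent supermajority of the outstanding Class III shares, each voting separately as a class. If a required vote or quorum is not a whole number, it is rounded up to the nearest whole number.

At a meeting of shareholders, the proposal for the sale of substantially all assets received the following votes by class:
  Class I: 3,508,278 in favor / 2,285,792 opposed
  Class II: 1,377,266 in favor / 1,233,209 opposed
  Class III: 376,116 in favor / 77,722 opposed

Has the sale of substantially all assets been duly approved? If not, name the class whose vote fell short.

Class I: 3/5 of 5844111 = 3506466.60, rounded up to 3506467; 3,506,467 required, 3,508,278 in favor — approved.
Class II: a majority of 2754531 is 1377266; 1,377,266 required, 1,377,266 in favor — approved.
Class III: 4/5 of 470145 = 376116; 376,116 required, 376,116 in favor — approved.

Approved — every class gave the required vote.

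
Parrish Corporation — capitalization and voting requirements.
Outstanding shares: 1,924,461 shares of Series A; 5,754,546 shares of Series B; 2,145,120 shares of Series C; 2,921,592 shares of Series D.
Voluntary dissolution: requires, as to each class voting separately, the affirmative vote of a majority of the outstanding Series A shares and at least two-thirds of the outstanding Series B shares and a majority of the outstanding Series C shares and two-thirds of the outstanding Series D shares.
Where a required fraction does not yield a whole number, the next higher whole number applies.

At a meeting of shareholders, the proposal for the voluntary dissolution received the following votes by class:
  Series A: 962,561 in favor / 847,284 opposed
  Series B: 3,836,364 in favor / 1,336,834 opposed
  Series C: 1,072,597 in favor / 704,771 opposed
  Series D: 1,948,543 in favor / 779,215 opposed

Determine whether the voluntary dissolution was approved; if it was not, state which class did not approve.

Series A: a majority of 1924461 is 962231; 962,231 required, 962,561 in favor — approved.
Series B: 2/3 of 5754546 = 3836364; 3,836,364 required, 3,836,364 in favor — approved.
Series C: a majority of 2145120 is 1072561; 1,072,561 required, 1,072,597 in favor — approved.
Series D: 2/3 of 2921592 = 1947728; 1,947,728 required, 1,948,543 in favor — approved.

Approved — every class gave the required vote.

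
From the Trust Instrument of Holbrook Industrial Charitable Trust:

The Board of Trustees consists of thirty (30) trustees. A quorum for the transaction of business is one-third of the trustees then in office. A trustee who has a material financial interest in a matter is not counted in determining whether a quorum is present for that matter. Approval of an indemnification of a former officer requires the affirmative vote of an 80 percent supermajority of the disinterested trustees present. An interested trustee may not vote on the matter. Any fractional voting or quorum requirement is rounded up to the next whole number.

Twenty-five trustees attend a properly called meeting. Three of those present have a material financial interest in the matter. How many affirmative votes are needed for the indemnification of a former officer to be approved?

The indemnification of a former officer requires four-fifths of the disinterested trustees present (25 − 3 = 22).
4/5 of 22 = 17.60, rounded up to 18.

18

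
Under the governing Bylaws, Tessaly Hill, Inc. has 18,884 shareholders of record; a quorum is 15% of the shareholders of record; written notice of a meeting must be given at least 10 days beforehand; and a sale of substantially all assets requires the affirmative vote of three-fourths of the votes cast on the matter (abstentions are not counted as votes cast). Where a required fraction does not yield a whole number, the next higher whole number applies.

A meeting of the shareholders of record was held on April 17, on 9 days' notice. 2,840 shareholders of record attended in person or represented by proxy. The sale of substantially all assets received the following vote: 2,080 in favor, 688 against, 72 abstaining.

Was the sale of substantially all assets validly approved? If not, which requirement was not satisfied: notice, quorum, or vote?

Invalid — notice requirement not satisfied.

Notice: 9 days given; 10 required. Not satisfied.
Quorum: 15% of 18,884 = 2,832.60, rounded up to 2,833; 2,840 present. Satisfied.
Vote: requires three-fourths of the votes cast (2,840 − 72 abstaining = 2,768); 3/4 of 2768 = 2076, so 2,076 needed; 2,080 in favor. Satisfied.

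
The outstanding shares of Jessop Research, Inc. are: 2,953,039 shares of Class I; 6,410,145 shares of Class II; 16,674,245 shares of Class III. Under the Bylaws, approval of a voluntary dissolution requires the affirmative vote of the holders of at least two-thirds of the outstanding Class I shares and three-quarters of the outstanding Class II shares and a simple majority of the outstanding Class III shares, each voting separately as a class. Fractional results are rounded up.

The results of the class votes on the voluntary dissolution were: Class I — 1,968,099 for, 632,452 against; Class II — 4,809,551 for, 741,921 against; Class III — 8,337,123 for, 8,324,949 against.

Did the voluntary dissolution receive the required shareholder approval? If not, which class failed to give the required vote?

Not approved — the Class I shares did not give the required vote.

Class I: 2/3 of 2953039 = 1968692.67, rounded up to 1968693; 1,968,693 required, 1,968,099 in favor — not approved.
Class II: 3/4 of 6410145 = 4807608.75, rounded up to 4807609; 4,807,609 required, 4,809,551 in favor — approved.
Class III: a majority of 16674245 is 8337123; 8,337,123 required, 8,337,123 in favor — approved.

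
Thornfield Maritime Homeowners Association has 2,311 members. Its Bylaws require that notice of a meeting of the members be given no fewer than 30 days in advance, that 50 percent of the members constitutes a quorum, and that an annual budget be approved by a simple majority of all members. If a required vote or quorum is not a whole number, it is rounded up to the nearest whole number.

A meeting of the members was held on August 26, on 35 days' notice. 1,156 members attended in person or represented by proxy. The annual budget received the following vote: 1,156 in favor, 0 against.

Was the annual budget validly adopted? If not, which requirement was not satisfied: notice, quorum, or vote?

Notice: 35 days given; 30 required. Satisfied.
Quorum: 50% of 2,311 = 1,155.50, rounded up to 1,156; 1,156 present. Satisfied.
Vote: requires a majority of all members (2,311); a majority of 2311 is 1156, so 1,156 needed; 1,156 in favor. Satisfied.

Valid — all requirements satisfied.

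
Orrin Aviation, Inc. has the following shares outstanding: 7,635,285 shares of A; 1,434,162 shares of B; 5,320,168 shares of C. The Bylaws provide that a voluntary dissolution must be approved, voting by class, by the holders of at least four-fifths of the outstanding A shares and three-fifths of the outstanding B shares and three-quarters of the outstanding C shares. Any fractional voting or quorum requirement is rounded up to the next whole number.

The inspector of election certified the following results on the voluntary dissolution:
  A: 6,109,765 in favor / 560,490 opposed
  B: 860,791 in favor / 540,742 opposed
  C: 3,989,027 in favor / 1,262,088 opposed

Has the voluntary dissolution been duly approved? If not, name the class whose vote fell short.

Not approved — the C shares did not give the required vote.

A: 4/5 of 7635285 = 6108228; 6,108,228 required, 6,109,765 in favor — approved.
B: 3/5 of 1434162 = 860497.20, rounded up to 860498; 860,498 required, 860,791 in favor — approved.
C: 3/4 of 5320168 = 3990126; 3,990,126 required, 3,989,027 in favor — not approved.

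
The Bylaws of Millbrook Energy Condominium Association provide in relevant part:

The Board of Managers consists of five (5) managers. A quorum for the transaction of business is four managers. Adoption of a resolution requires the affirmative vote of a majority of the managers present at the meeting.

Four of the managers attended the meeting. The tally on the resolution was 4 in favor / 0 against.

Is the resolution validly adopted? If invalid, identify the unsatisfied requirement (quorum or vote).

Valid — all requirements satisfied.

Quorum: 4 present; quorum is 4. Satisfied.
Vote: the resolution requires a majority of the managers present (4). A majority of 4 is 3, so 3 affirmative votes are needed; 4 voted in favor. Satisfied.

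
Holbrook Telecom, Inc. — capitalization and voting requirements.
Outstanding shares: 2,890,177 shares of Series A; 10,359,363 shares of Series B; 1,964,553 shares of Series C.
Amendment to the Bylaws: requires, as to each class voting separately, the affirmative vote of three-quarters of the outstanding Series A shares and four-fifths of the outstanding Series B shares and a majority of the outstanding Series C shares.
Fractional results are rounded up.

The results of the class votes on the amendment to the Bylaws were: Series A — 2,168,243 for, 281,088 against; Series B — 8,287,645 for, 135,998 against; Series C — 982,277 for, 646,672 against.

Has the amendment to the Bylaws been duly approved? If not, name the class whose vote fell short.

Approved — every class gave the required vote.

Series A: 3/4 of 2890177 = 2167632.75, rounded up to 2167633; 2,167,633 required, 2,168,243 in favor — approved.
Series B: 4/5 of 10359363 = 8287490.40, rounded up to 8287491; 8,287,491 required, 8,287,645 in favor — approved.
Series C: a majority of 1964553 is 982277; 982,277 required, 982,277 in favor — approved.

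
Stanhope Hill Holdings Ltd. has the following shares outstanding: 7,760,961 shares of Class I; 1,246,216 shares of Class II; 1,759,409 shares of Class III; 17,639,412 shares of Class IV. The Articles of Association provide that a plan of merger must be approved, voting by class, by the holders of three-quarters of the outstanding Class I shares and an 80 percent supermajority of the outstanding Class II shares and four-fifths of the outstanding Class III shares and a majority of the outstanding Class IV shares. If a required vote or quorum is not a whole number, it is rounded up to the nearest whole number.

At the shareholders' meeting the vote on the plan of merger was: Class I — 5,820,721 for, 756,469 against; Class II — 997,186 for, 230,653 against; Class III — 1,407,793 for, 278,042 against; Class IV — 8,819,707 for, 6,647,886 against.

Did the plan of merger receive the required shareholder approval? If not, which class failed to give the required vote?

Approved — every class gave the required vote.

Class I: 3/4 of 7760961 = 5820720.75, rounded up to 5820721; 5,820,721 required, 5,820,721 in favor — approved.
Class II: 4/5 of 1246216 = 996972.80, rounded up to 996973; 996,973 required, 997,186 in favor — approved.
Class III: 4/5 of 1759409 = 1407527.20, rounded up to 1407528; 1,407,528 required, 1,407,793 in favor — approved.
Class IV: a majority of 17639412 is 8819707; 8,819,707 required, 8,819,707 in favor — approved.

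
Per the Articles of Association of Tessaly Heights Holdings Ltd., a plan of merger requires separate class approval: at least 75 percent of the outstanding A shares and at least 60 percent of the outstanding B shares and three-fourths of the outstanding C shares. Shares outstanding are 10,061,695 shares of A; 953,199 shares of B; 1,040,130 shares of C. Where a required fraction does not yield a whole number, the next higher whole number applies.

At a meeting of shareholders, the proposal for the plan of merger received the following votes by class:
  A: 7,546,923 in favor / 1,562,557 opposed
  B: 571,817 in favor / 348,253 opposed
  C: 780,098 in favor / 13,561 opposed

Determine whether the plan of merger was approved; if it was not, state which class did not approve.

Not approved — the B shares did not give the required vote.

A: 3/4 of 10061695 = 7546271.25, rounded up to 7546272; 7,546,272 required, 7,546,923 in favor — approved.
B: 3/5 of 953199 = 571919.40, rounded up to 571920; 571,920 required, 571,817 in favor — not approved.
C: 3/4 of 1040130 = 780097.50, rounded up to 780098; 780,098 required, 780,098 in favor — approved.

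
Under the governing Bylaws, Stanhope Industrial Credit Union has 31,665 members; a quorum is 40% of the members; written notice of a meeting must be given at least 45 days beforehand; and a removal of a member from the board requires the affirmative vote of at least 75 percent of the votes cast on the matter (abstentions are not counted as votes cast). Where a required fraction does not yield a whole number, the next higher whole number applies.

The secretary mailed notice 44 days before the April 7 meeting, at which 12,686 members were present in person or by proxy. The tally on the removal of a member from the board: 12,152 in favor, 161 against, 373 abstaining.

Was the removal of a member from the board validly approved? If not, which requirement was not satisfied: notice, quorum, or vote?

Notice: 44 days given; 45 required. Not satisfied.
Quorum: 40% of 31,665 = 12,666; 12,686 present. Satisfied.
Vote: requires three-fourths of the votes cast (12,686 − 373 abstaining = 12,313); 3/4 of 12313 = 9234.75, rounded up to 9235, so 9,235 needed; 12,152 in favor. Satisfied.

Invalid — notice requirement not satisfied.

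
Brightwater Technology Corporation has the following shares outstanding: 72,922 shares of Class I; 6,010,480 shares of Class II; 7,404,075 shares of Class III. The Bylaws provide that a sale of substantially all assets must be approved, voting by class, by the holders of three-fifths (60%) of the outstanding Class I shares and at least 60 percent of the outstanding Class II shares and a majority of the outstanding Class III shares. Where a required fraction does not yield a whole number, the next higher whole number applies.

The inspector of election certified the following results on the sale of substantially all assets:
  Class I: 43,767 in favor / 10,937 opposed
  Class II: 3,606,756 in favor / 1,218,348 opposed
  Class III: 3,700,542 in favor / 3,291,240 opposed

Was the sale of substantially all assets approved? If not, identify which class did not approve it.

Class I: 3/5 of 72922 = 43753.20, rounded up to 43754; 43,754 required, 43,767 in favor — approved.
Class II: 3/5 of 6010480 = 3606288; 3,606,288 required, 3,606,756 in favor — approved.
Class III: a majority of 7404075 is 3702038; 3,702,038 required, 3,700,542 in favor — not approved.

Not approved — the Class III shares did not give the required vote.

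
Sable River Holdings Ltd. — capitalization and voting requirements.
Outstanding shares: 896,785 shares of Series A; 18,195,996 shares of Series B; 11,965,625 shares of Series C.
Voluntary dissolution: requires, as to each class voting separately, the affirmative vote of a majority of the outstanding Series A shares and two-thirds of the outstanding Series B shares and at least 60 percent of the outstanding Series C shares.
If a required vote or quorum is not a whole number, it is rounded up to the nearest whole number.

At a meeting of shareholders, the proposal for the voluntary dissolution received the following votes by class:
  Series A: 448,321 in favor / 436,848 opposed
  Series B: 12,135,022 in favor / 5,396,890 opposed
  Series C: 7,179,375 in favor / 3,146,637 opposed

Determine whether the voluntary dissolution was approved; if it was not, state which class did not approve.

Series A: a majority of 896785 is 448393; 448,393 required, 448,321 in favor — not approved.
Series B: 2/3 of 18195996 = 12130664; 12,130,664 required, 12,135,022 in favor — approved.
Series C: 3/5 of 11965625 = 7179375; 7,179,375 required, 7,179,375 in favor — approved.

Not approved — the Series A shares did not give the required vote.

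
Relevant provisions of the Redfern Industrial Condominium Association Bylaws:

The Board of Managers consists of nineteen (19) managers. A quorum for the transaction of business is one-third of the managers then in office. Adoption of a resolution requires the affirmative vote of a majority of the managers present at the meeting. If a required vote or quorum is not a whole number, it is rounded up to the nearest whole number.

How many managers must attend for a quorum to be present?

1/3 of 19 = 6.33, rounded up to 7.

7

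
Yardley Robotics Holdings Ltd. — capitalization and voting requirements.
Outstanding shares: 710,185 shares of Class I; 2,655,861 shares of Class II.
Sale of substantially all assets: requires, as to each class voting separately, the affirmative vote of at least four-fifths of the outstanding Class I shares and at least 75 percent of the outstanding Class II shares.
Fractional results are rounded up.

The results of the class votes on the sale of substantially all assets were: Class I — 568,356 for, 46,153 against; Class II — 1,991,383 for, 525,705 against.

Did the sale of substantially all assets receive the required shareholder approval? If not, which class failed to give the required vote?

Not approved — the Class II shares did not give the required vote.

Class I: 4/5 of 710185 = 568148; 568,148 required, 568,356 in favor — approved.
Class II: 3/4 of 2655861 = 1991895.75, rounded up to 1991896; 1,991,896 required, 1,991,383 in favor — not approved.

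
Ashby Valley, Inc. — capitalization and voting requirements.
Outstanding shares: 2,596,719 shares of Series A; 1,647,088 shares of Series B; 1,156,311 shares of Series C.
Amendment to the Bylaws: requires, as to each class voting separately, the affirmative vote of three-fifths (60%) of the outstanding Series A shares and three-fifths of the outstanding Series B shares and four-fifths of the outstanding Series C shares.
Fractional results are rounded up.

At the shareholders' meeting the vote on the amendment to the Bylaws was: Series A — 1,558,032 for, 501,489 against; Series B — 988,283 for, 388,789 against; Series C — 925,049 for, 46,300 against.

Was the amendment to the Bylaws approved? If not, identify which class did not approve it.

Approved — every class gave the required vote.

Series A: 3/5 of 2596719 = 1558031.40, rounded up to 1558032; 1,558,032 required, 1,558,032 in favor — approved.
Series B: 3/5 of 1647088 = 988252.80, rounded up to 988253; 988,253 required, 988,283 in favor — approved.
Series C: 4/5 of 1156311 = 925048.80, rounded up to 925049; 925,049 required, 925,049 in favor — approved.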